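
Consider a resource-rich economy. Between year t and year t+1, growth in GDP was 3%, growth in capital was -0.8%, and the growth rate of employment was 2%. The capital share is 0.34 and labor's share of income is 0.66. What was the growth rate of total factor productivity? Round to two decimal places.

Total factor productivity growth was 1.95%.

Labor's share = 1 − 0.34 = 0.66.
Capital: 0.34 × (-0.8) = -0.272 pp.
Employment: 0.66 × 2 = 1.32 pp.
TFP growth = 3 − 1.048 = 1.952%.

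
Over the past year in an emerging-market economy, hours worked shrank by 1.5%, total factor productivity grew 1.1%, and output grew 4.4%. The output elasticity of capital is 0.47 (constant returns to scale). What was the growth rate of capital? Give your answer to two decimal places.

8.71%

Labor's share = 1 − 0.47 = 0.53.
gY = gA + 0.53×(-1.5) + 0.47×g.
0.47×g = 4.4 − 1.1 + 0.795 = 4.095.
g = 4.095 / 0.47 = 8.7128%.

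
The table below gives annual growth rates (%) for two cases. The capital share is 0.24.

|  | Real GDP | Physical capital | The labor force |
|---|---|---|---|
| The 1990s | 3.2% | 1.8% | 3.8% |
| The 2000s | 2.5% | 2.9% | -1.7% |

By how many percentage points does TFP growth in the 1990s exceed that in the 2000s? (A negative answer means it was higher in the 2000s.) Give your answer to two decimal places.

Labor's share = 1 − 0.24 = 0.76.
The 1990s: TFP = 3.2 − 0.432 − 2.888 = -0.12%.
The 2000s: TFP = 2.5 − 0.696 + 1.292 = 3.096%.
Difference = -0.12 − (3.096) = -3.216 pp.

-3.22 percentage points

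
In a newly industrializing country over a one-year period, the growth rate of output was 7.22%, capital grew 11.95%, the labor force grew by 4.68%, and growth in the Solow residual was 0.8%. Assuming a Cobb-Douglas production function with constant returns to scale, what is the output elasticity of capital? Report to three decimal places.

0.239

gY = gA + α·gK + (1−α)·gL, so gY − gA − gL = α(gK − gL).
7.22 − 0.8 − 4.68 = α × (11.95 − 4.68).
1.74 = 7.27 α, so α = 0.23934.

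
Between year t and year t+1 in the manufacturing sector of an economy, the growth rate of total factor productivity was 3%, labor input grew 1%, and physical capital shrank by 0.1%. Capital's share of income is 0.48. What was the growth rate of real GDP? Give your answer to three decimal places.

Labor's share = 1 − 0.48 = 0.52.
Physical capital: 0.48 × (-0.1) = -0.048 pp.
Labor input: 0.52 × 1 = 0.52 pp.
Output growth = 3 + 0.472 = 3.472%.

Real GDP growth was 3.472%.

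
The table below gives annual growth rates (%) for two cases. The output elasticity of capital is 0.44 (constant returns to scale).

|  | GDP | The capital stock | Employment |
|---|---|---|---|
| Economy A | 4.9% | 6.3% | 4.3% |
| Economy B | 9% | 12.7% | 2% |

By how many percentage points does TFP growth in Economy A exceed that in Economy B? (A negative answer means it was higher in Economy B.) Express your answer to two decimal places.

Labor's share = 1 − 0.44 = 0.56.
Economy A: TFP = 4.9 − 2.772 − 2.408 = -0.28%.
Economy B: TFP = 9 − 5.588 − 1.12 = 2.292%.
Difference = -0.28 − (2.292) = -2.572 pp.

-2.57 percentage points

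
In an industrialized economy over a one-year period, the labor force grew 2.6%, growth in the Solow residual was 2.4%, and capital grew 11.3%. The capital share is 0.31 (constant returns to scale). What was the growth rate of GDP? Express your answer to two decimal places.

Labor's share = 1 − 0.31 = 0.69.
Capital: 0.31 × 11.3 = 3.503 pp.
The labor force: 0.69 × 2.6 = 1.794 pp.
Output growth = 2.4 + 5.297 = 7.697%.

GDP growth was 7.70%.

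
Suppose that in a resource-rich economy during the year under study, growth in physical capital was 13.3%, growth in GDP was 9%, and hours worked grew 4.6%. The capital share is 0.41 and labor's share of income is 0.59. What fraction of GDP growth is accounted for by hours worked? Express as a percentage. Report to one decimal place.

Labor's share = 1 − 0.41 = 0.59.
Hours worked contributed 0.59 × 4.6 = 2.714 pp.
Share of growth = 2.714 / 9 × 100 = 30.156%.

Hours worked accounted for 30.2% of growth.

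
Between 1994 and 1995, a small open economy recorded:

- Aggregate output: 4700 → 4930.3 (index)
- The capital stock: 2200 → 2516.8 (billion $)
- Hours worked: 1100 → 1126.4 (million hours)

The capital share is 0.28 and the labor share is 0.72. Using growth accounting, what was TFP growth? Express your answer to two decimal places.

-0.86%

Aggregate output growth = (4930.3 − 4700) / 4700 = 4.9%.
The capital stock growth = (2516.8 − 2200) / 2200 = 14.4%.
Hours worked growth = (1126.4 − 1100) / 1100 = 2.4%.
Labor's share = 1 − 0.28 = 0.72.
The capital stock: 0.28 × 14.4 = 4.032 pp.
Hours worked: 0.72 × 2.4 = 1.728 pp.
TFP growth = 4.9 − 5.76 = -0.86%.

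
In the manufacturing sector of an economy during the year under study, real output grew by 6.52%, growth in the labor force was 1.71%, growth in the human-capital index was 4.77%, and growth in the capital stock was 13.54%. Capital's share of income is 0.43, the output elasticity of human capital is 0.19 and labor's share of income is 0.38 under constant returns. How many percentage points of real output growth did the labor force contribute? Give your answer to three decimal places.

Labor's share = 1 − 0.43 − 0.19 = 0.38.
Contribution = share × growth = 0.38 × 1.71 = 0.6498 pp.

0.650 pp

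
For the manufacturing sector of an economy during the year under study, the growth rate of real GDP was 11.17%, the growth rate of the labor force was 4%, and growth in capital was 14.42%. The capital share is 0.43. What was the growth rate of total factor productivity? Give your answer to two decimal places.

Total factor productivity grew 2.69%.

Labor's share = 1 − 0.43 = 0.57.
Capital: 0.43 × 14.42 = 6.2006 pp.
The labor force: 0.57 × 4 = 2.28 pp.
TFP growth = 11.17 − 8.4806 = 2.6894%.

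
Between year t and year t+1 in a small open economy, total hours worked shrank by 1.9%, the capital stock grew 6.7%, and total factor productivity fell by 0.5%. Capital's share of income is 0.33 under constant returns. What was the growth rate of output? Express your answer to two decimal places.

Output grew 0.44%.

Labor's share = 1 − 0.33 = 0.67.
The capital stock: 0.33 × 6.7 = 2.211 pp.
Total hours worked: 0.67 × (-1.9) = -1.273 pp.
Output growth = -0.5 + 0.938 = 0.438%.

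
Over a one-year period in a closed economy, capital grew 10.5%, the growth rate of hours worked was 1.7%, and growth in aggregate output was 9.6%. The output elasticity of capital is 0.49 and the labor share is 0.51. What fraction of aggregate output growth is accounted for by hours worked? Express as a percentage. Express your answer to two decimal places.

Hours worked accounted for 9.03% of growth.

Labor's share = 1 − 0.49 = 0.51.
Hours worked contributed 0.51 × 1.7 = 0.867 pp.
Share of growth = 0.867 / 9.6 × 100 = 9.0313%.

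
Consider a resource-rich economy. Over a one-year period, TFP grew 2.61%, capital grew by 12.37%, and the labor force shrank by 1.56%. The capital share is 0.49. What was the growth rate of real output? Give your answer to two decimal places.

Labor's share = 1 − 0.49 = 0.51.
Capital: 0.49 × 12.37 = 6.0613 pp.
The labor force: 0.51 × (-1.56) = -0.7956 pp.
Output growth = 2.61 + 5.2657 = 7.8757%.

7.88%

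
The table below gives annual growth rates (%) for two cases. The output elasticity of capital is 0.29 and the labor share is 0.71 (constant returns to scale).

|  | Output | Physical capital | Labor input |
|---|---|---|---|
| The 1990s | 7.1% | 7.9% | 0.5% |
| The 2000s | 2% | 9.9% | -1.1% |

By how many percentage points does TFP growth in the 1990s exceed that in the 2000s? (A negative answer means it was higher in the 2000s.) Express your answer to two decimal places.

4.54 percentage points

Labor's share = 1 − 0.29 = 0.71.
The 1990s: TFP = 7.1 − 2.291 − 0.355 = 4.454%.
The 2000s: TFP = 2 − 2.871 + 0.781 = -0.09%.
Difference = 4.454 − (-0.09) = 4.544 pp.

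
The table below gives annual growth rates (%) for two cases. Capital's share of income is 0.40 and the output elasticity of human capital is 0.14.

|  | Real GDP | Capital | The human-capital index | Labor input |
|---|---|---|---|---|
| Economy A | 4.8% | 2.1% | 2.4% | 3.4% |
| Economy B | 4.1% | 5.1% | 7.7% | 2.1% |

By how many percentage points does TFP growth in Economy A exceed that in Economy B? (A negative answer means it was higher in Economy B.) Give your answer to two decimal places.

Labor's share = 1 − 0.4 − 0.14 = 0.46.
Economy A: TFP = 4.8 − 0.84 − 0.336 − 1.564 = 2.06%.
Economy B: TFP = 4.1 − 2.04 − 1.078 − 0.966 = 0.016%.
Difference = 2.06 − (0.016) = 2.044 pp.

2.04 percentage points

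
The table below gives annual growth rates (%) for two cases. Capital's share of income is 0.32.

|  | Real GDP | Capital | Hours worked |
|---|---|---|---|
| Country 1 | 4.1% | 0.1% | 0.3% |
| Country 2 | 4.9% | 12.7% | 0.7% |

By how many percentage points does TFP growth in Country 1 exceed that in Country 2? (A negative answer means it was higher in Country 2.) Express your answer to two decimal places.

3.50 percentage points

Labor's share = 1 − 0.32 = 0.68.
Country 1: TFP = 4.1 − 0.032 − 0.204 = 3.864%.
Country 2: TFP = 4.9 − 4.064 − 0.476 = 0.36%.
Difference = 3.864 − (0.36) = 3.504 pp.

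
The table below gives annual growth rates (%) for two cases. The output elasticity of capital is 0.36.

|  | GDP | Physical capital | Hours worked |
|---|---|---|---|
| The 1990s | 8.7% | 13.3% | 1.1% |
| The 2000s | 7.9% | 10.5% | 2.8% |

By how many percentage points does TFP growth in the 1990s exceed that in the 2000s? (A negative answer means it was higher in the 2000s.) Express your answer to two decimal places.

0.88 percentage points

Labor's share = 1 − 0.36 = 0.64.
The 1990s: TFP = 8.7 − 4.788 − 0.704 = 3.208%.
The 2000s: TFP = 7.9 − 3.78 − 1.792 = 2.328%.
Difference = 3.208 − (2.328) = 0.88 pp.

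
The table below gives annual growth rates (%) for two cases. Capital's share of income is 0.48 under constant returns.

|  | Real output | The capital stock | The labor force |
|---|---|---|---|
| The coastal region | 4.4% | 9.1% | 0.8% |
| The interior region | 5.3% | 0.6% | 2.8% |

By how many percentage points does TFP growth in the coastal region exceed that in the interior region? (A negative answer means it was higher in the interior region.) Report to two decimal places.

-3.94 percentage points

Labor's share = 1 − 0.48 = 0.52.
The coastal region: TFP = 4.4 − 4.368 − 0.416 = -0.384%.
The interior region: TFP = 5.3 − 0.288 − 1.456 = 3.556%.
Difference = -0.384 − (3.556) = -3.94 pp.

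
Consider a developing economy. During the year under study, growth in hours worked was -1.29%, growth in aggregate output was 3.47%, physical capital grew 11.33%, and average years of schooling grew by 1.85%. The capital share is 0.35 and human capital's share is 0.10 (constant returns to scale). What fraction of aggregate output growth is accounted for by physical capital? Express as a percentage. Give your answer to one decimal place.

114.3%

Physical capital contributed 0.35 × 11.33 = 3.9655 pp.
Share of growth = 3.9655 / 3.47 × 100 = 114.28%.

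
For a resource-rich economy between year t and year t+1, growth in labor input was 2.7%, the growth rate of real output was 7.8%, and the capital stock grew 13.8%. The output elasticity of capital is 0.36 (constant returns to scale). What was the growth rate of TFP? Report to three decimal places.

Labor's share = 1 − 0.36 = 0.64.
The capital stock: 0.36 × 13.8 = 4.968 pp.
Labor input: 0.64 × 2.7 = 1.728 pp.
TFP growth = 7.8 − 6.696 = 1.104%.

TFP grew 1.104%.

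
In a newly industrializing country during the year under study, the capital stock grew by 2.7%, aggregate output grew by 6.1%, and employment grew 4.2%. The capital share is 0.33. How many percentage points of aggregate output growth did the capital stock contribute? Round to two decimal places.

Contribution = share × growth = 0.33 × 2.7 = 0.891 pp.

0.89 percentage points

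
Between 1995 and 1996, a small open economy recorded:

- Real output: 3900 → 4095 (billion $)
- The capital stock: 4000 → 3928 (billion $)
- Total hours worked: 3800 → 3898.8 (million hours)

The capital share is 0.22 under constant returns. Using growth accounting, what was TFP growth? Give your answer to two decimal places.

3.37%

Real output growth = (4095 − 3900) / 3900 = 5%.
The capital stock growth = (3928 − 4000) / 4000 = -1.8%.
Total hours worked growth = (3898.8 − 3800) / 3800 = 2.6%.
Labor's share = 1 − 0.22 = 0.78.
The capital stock: 0.22 × (-1.8) = -0.396 pp.
Total hours worked: 0.78 × 2.6 = 2.028 pp.
TFP growth = 5 − 1.632 = 3.368%.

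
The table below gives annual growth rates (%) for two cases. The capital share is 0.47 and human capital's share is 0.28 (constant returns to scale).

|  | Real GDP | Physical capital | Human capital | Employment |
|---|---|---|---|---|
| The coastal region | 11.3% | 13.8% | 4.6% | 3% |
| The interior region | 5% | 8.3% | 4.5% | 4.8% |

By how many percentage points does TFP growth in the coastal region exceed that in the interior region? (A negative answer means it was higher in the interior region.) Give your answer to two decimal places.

Labor's share = 1 − 0.47 − 0.28 = 0.25.
The coastal region: TFP = 11.3 − 6.486 − 1.288 − 0.75 = 2.776%.
The interior region: TFP = 5 − 3.901 − 1.26 − 1.2 = -1.361%.
Difference = 2.776 − (-1.361) = 4.137 pp.

4.14 percentage points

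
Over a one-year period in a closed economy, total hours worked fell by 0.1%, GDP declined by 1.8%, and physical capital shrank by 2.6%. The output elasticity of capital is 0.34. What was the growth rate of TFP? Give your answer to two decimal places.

Labor's share = 1 − 0.34 = 0.66.
Physical capital: 0.34 × (-2.6) = -0.884 pp.
Total hours worked: 0.66 × (-0.1) = -0.066 pp.
TFP growth = -1.8 + 0.95 = -0.85%.

-0.85%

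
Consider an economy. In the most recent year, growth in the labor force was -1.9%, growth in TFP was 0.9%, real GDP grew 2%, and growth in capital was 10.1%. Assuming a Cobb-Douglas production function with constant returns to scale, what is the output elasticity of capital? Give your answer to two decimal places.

gY = gA + α·gK + (1−α)·gL, so gY − gA − gL = α(gK − gL).
2 − 0.9 + 1.9 = α × (10.1 − (-1.9)).
3 = 12 α, so α = 0.25.

0.25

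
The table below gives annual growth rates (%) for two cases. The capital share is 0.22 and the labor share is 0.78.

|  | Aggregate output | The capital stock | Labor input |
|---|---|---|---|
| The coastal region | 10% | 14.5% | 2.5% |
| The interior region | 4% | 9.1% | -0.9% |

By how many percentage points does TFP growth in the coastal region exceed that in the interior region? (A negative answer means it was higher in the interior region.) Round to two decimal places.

2.16 percentage points

Labor's share = 1 − 0.22 = 0.78.
The coastal region: TFP = 10 − 3.19 − 1.95 = 4.86%.
The interior region: TFP = 4 − 2.002 + 0.702 = 2.7%.
Difference = 4.86 − (2.7) = 2.16 pp.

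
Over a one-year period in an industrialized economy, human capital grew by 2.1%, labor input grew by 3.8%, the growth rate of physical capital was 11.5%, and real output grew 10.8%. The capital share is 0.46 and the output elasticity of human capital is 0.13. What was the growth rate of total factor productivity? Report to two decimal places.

3.68%

Labor's share = 1 − 0.46 − 0.13 = 0.41.
Physical capital: 0.46 × 11.5 = 5.29 pp.
Human capital: 0.13 × 2.1 = 0.273 pp.
Labor input: 0.41 × 3.8 = 1.558 pp.
TFP growth = 10.8 − 7.121 = 3.679%.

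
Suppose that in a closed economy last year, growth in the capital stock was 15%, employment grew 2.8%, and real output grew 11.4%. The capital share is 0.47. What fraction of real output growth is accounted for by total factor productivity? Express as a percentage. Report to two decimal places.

25.14%

Labor's share = 1 − 0.47 = 0.53.
The capital stock: 0.47 × 15 = 7.05 pp.
Employment: 0.53 × 2.8 = 1.484 pp.
TFP growth = 11.4 − 8.534 = 2.866%.
TFP share of growth = 2.866 / 11.4 × 100 = 25.1404%.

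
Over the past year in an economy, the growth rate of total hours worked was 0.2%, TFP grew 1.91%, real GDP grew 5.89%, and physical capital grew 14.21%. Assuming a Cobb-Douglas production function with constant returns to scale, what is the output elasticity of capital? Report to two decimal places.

gY = gA + α·gK + (1−α)·gL, so gY − gA − gL = α(gK − gL).
5.89 − 1.91 − 0.2 = α × (14.21 − 0.2).
3.78 = 14.01 α, so α = 0.2698.

The output elasticity of capital is 0.27.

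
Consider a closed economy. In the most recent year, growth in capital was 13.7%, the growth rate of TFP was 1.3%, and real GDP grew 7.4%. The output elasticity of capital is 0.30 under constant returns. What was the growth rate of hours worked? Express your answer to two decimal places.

2.84%

Labor's share = 1 − 0.3 = 0.7.
gY = gA + 0.3×13.7 + 0.7×g.
0.7×g = 7.4 − 1.3 − 4.11 = 1.99.
g = 1.99 / 0.7 = 2.8429%.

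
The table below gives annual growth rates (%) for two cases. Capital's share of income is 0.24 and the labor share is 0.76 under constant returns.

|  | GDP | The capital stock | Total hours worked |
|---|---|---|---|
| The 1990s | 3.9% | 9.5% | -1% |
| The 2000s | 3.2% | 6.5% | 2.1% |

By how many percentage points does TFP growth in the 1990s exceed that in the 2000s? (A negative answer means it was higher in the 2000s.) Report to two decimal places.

2.34 percentage points

Labor's share = 1 − 0.24 = 0.76.
The 1990s: TFP = 3.9 − 2.28 + 0.76 = 2.38%.
The 2000s: TFP = 3.2 − 1.56 − 1.596 = 0.044%.
Difference = 2.38 − (0.044) = 2.336 pp.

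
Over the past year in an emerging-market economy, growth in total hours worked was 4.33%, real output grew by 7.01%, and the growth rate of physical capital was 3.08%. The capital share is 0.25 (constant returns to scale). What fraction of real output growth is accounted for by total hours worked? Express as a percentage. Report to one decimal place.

Labor's share = 1 − 0.25 = 0.75.
Total hours worked contributed 0.75 × 4.33 = 3.2475 pp.
Share of growth = 3.2475 / 7.01 × 100 = 46.327%.

46.3%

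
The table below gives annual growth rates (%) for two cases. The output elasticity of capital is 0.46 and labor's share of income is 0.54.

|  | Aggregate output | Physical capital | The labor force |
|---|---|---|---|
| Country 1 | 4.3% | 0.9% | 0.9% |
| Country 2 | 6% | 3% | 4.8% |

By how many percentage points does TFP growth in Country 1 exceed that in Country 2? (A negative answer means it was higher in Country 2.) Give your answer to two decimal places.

1.37 percentage points

Labor's share = 1 − 0.46 = 0.54.
Country 1: TFP = 4.3 − 0.414 − 0.486 = 3.4%.
Country 2: TFP = 6 − 1.38 − 2.592 = 2.028%.
Difference = 3.4 − (2.028) = 1.372 pp.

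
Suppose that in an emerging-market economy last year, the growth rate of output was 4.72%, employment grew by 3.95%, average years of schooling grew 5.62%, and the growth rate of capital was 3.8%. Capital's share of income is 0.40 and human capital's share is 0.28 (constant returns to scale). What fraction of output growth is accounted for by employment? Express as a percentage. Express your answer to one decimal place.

26.8%

Labor's share = 1 − 0.4 − 0.28 = 0.32.
Employment contributed 0.32 × 3.95 = 1.264 pp.
Share of growth = 1.264 / 4.72 × 100 = 26.78%.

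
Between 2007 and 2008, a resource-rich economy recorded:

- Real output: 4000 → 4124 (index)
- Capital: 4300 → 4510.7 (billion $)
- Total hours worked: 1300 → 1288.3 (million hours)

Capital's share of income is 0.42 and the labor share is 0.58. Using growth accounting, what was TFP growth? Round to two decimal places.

Real output growth = (4124 − 4000) / 4000 = 3.1%.
Capital growth = (4510.7 − 4300) / 4300 = 4.9%.
Total hours worked growth = (1288.3 − 1300) / 1300 = -0.9%.
Labor's share = 1 − 0.42 = 0.58.
Capital: 0.42 × 4.9 = 2.058 pp.
Total hours worked: 0.58 × (-0.9) = -0.522 pp.
TFP growth = 3.1 − 1.536 = 1.564%.

1.56%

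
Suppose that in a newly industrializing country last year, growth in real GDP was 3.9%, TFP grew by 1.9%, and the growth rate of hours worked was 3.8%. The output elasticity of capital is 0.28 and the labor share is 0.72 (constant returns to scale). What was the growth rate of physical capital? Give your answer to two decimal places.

-2.63%

Labor's share = 1 − 0.28 = 0.72.
gY = gA + 0.72×3.8 + 0.28×g.
0.28×g = 3.9 − 1.9 − 2.736 = -0.736.
g = -0.736 / 0.28 = -2.6286%.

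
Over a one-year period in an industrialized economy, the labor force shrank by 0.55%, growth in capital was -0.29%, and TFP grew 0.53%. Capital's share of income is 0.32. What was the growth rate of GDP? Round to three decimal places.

Labor's share = 1 − 0.32 = 0.68.
Capital: 0.32 × (-0.29) = -0.0928 pp.
The labor force: 0.68 × (-0.55) = -0.374 pp.
Output growth = 0.53 + (-0.4668) = 0.0632%.

0.063%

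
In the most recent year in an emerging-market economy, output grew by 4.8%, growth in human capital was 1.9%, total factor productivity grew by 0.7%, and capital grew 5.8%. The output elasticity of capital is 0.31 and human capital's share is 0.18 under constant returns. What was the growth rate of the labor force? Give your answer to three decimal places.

The labor force growth was 3.843%.

Labor's share = 1 − 0.31 − 0.18 = 0.51.
gY = gA + 0.31×5.8 + 0.18×1.9 + 0.51×g.
0.51×g = 4.8 − 0.7 − 2.14 = 1.96.
g = 1.96 / 0.51 = 3.84314%.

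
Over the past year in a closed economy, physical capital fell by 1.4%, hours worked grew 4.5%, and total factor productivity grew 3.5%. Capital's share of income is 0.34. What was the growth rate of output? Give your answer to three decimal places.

Labor's share = 1 − 0.34 = 0.66.
Physical capital: 0.34 × (-1.4) = -0.476 pp.
Hours worked: 0.66 × 4.5 = 2.97 pp.
Output growth = 3.5 + 2.494 = 5.994%.

5.994%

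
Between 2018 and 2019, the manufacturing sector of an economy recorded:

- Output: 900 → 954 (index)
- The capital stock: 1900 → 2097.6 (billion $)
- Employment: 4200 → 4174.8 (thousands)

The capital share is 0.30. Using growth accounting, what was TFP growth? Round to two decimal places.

3.30%

Output growth = (954 − 900) / 900 = 6%.
The capital stock growth = (2097.6 − 1900) / 1900 = 10.4%.
Employment growth = (4174.8 − 4200) / 4200 = -0.6%.
Labor's share = 1 − 0.3 = 0.7.
The capital stock: 0.3 × 10.4 = 3.12 pp.
Employment: 0.7 × (-0.6) = -0.42 pp.
TFP growth = 6 − 2.7 = 3.3%.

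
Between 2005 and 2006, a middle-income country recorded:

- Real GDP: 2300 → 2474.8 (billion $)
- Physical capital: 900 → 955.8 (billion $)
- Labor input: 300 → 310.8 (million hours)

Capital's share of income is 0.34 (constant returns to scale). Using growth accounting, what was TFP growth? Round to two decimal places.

Real GDP growth = (2474.8 − 2300) / 2300 = 7.6%.
Physical capital growth = (955.8 − 900) / 900 = 6.2%.
Labor input growth = (310.8 − 300) / 300 = 3.6%.
Labor's share = 1 − 0.34 = 0.66.
Physical capital: 0.34 × 6.2 = 2.108 pp.
Labor input: 0.66 × 3.6 = 2.376 pp.
TFP growth = 7.6 − 4.484 = 3.116%.

TFP grew 3.12%.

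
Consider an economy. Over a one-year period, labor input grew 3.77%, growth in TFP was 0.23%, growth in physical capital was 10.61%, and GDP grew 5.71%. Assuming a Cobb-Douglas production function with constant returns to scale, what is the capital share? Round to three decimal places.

The capital share is 0.250.

gY = gA + α·gK + (1−α)·gL, so gY − gA − gL = α(gK − gL).
5.71 − 0.23 − 3.77 = α × (10.61 − 3.77).
1.71 = 6.84 α, so α = 0.25.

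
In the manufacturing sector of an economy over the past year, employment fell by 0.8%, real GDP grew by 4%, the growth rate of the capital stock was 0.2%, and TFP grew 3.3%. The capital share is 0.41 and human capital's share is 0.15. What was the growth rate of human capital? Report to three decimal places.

6.467%

Labor's share = 1 − 0.41 − 0.15 = 0.44.
gY = gA + 0.41×0.2 + 0.44×(-0.8) + 0.15×g.
0.15×g = 4 − 3.3 + 0.27 = 0.97.
g = 0.97 / 0.15 = 6.46667%.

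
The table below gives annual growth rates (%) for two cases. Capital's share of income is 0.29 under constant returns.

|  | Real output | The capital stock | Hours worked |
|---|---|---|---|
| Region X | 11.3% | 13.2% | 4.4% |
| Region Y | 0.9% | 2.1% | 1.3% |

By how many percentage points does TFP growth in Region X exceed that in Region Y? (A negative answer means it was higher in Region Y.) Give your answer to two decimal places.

4.98 percentage points

Labor's share = 1 − 0.29 = 0.71.
Region X: TFP = 11.3 − 3.828 − 3.124 = 4.348%.
Region Y: TFP = 0.9 − 0.609 − 0.923 = -0.632%.
Difference = 4.348 − (-0.632) = 4.98 pp.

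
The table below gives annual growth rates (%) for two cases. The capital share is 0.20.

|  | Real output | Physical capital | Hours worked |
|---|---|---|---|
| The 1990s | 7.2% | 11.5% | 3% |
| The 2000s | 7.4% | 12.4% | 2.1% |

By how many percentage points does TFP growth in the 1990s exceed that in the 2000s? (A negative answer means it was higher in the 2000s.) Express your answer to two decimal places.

Labor's share = 1 − 0.2 = 0.8.
The 1990s: TFP = 7.2 − 2.3 − 2.4 = 2.5%.
The 2000s: TFP = 7.4 − 2.48 − 1.68 = 3.24%.
Difference = 2.5 − (3.24) = -0.74 pp.

-0.74 percentage points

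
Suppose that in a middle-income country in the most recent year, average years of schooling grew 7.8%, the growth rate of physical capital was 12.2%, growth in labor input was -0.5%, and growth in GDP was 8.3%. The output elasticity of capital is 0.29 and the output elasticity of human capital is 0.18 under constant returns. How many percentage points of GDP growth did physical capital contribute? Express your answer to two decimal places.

3.54

Contribution = share × growth = 0.29 × 12.2 = 3.538 pp.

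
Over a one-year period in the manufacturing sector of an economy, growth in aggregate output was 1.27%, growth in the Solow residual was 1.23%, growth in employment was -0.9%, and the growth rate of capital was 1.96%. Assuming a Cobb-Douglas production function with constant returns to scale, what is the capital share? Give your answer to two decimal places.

gY = gA + α·gK + (1−α)·gL, so gY − gA − gL = α(gK − gL).
1.27 − 1.23 + 0.9 = α × (1.96 − (-0.9)).
0.94 = 2.86 α, so α = 0.3287.

0.33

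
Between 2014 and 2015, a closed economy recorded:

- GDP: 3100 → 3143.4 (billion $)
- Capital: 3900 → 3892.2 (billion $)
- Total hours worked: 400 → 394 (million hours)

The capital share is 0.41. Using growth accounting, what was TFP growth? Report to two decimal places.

GDP growth = (3143.4 − 3100) / 3100 = 1.4%.
Capital growth = (3892.2 − 3900) / 3900 = -0.2%.
Total hours worked growth = (394 − 400) / 400 = -1.5%.
Labor's share = 1 − 0.41 = 0.59.
Capital: 0.41 × (-0.2) = -0.082 pp.
Total hours worked: 0.59 × (-1.5) = -0.885 pp.
TFP growth = 1.4 + 0.967 = 2.367%.

TFP grew 2.37%.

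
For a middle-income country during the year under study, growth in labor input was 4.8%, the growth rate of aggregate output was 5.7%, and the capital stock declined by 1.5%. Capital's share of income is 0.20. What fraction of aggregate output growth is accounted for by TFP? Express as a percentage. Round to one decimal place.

Labor's share = 1 − 0.2 = 0.8.
The capital stock: 0.2 × (-1.5) = -0.3 pp.
Labor input: 0.8 × 4.8 = 3.84 pp.
TFP growth = 5.7 − 3.54 = 2.16%.
TFP share of growth = 2.16 / 5.7 × 100 = 37.895%.

TFP accounted for 37.9% of growth.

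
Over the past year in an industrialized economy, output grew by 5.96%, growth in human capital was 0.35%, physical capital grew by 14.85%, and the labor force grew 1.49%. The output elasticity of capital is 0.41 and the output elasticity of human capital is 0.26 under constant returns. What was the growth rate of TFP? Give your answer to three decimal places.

-0.711%

Labor's share = 1 − 0.41 − 0.26 = 0.33.
Physical capital: 0.41 × 14.85 = 6.0885 pp.
Human capital: 0.26 × 0.35 = 0.091 pp.
The labor force: 0.33 × 1.49 = 0.4917 pp.
TFP growth = 5.96 − 6.6712 = -0.7112%.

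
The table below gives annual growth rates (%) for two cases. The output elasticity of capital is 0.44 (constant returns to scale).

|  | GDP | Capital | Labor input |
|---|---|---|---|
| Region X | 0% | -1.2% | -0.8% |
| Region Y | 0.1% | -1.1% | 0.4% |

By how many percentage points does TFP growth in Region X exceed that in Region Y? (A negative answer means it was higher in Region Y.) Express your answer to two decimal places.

0.62 percentage points

Labor's share = 1 − 0.44 = 0.56.
Region X: TFP = 0 + 0.528 + 0.448 = 0.976%.
Region Y: TFP = 0.1 + 0.484 − 0.224 = 0.36%.
Difference = 0.976 − (0.36) = 0.616 pp.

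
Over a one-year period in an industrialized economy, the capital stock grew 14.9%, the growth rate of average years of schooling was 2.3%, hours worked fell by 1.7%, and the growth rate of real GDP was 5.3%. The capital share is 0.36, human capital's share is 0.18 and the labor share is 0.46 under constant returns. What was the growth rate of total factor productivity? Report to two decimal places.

Labor's share = 1 − 0.36 − 0.18 = 0.46.
The capital stock: 0.36 × 14.9 = 5.364 pp.
Average years of schooling: 0.18 × 2.3 = 0.414 pp.
Hours worked: 0.46 × (-1.7) = -0.782 pp.
TFP growth = 5.3 − 4.996 = 0.304%.

0.30%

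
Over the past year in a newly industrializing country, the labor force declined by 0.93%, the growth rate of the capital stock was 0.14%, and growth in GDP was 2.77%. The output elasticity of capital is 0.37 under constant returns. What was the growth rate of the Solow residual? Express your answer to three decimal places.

Labor's share = 1 − 0.37 = 0.63.
The capital stock: 0.37 × 0.14 = 0.0518 pp.
The labor force: 0.63 × (-0.93) = -0.5859 pp.
TFP growth = 2.77 + 0.5341 = 3.3041%.

3.304%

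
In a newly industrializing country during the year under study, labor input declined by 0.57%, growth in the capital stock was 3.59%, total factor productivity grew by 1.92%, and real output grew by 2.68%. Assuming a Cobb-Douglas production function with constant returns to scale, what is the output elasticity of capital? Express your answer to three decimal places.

gY = gA + α·gK + (1−α)·gL, so gY − gA − gL = α(gK − gL).
2.68 − 1.92 + 0.57 = α × (3.59 − (-0.57)).
1.33 = 4.16 α, so α = 0.31971.

α = 0.320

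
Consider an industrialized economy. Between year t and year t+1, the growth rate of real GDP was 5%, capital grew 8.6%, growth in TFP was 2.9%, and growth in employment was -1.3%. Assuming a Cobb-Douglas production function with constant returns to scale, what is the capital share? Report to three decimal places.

α = 0.343

gY = gA + α·gK + (1−α)·gL, so gY − gA − gL = α(gK − gL).
5 − 2.9 + 1.3 = α × (8.6 − (-1.3)).
3.4 = 9.9 α, so α = 0.34343.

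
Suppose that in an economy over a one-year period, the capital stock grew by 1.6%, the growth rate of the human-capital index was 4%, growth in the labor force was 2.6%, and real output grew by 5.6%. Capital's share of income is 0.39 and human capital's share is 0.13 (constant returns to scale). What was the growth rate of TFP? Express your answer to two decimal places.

3.21%

Labor's share = 1 − 0.39 − 0.13 = 0.48.
The capital stock: 0.39 × 1.6 = 0.624 pp.
The human-capital index: 0.13 × 4 = 0.52 pp.
The labor force: 0.48 × 2.6 = 1.248 pp.
TFP growth = 5.6 − 2.392 = 3.208%.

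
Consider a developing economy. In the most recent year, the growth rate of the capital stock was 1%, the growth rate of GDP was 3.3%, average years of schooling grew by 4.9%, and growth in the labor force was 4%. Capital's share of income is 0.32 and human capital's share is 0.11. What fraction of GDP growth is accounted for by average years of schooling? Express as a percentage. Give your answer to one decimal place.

16.3%

Average years of schooling contributed 0.11 × 4.9 = 0.539 pp.
Share of growth = 0.539 / 3.3 × 100 = 16.333%.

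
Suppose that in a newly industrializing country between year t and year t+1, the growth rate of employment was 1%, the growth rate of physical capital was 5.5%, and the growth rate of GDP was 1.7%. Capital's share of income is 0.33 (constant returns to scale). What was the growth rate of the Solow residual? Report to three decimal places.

-0.785%

Labor's share = 1 − 0.33 = 0.67.
Physical capital: 0.33 × 5.5 = 1.815 pp.
Employment: 0.67 × 1 = 0.67 pp.
TFP growth = 1.7 − 2.485 = -0.785%.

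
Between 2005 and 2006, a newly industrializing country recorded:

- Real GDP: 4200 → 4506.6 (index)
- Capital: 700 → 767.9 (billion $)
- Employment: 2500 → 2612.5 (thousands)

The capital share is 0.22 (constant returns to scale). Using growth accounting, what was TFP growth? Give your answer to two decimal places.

1.66%

Real GDP growth = (4506.6 − 4200) / 4200 = 7.3%.
Capital growth = (767.9 − 700) / 700 = 9.7%.
Employment growth = (2612.5 − 2500) / 2500 = 4.5%.
Labor's share = 1 − 0.22 = 0.78.
Capital: 0.22 × 9.7 = 2.134 pp.
Employment: 0.78 × 4.5 = 3.51 pp.
TFP growth = 7.3 − 5.644 = 1.656%.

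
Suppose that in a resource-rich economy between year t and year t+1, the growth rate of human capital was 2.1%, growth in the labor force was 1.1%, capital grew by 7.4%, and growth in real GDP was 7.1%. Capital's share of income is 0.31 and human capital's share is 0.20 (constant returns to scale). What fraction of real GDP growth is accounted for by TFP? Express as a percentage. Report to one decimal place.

Labor's share = 1 − 0.31 − 0.2 = 0.49.
Capital: 0.31 × 7.4 = 2.294 pp.
Human capital: 0.2 × 2.1 = 0.42 pp.
The labor force: 0.49 × 1.1 = 0.539 pp.
TFP growth = 7.1 − 3.253 = 3.847%.
TFP share of growth = 3.847 / 7.1 × 100 = 54.183%.

54.2%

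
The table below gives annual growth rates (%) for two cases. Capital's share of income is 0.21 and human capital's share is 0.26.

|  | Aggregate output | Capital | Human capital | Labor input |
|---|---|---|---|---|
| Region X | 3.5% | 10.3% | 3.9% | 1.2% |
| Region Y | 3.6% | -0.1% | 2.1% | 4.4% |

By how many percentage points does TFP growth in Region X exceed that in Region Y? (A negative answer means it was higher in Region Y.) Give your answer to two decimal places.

Labor's share = 1 − 0.21 − 0.26 = 0.53.
Region X: TFP = 3.5 − 2.163 − 1.014 − 0.636 = -0.313%.
Region Y: TFP = 3.6 + 0.021 − 0.546 − 2.332 = 0.743%.
Difference = -0.313 − (0.743) = -1.056 pp.

-1.06 percentage points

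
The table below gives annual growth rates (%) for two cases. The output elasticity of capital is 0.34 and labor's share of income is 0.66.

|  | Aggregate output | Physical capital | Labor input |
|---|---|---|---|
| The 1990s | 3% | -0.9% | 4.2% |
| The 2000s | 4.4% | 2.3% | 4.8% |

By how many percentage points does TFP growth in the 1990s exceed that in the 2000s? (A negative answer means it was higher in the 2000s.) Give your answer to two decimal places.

0.08 percentage points

Labor's share = 1 − 0.34 = 0.66.
The 1990s: TFP = 3 + 0.306 − 2.772 = 0.534%.
The 2000s: TFP = 4.4 − 0.782 − 3.168 = 0.45%.
Difference = 0.534 − (0.45) = 0.084 pp.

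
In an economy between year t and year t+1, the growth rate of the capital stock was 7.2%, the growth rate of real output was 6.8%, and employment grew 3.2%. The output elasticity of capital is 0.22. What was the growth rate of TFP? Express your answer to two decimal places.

Labor's share = 1 − 0.22 = 0.78.
The capital stock: 0.22 × 7.2 = 1.584 pp.
Employment: 0.78 × 3.2 = 2.496 pp.
TFP growth = 6.8 − 4.08 = 2.72%.

2.72%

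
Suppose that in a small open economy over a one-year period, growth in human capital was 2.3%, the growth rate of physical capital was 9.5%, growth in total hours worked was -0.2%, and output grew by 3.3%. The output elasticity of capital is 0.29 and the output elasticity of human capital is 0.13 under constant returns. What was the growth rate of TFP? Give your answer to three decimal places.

Labor's share = 1 − 0.29 − 0.13 = 0.58.
Physical capital: 0.29 × 9.5 = 2.755 pp.
Human capital: 0.13 × 2.3 = 0.299 pp.
Total hours worked: 0.58 × (-0.2) = -0.116 pp.
TFP growth = 3.3 − 2.938 = 0.362%.

0.362%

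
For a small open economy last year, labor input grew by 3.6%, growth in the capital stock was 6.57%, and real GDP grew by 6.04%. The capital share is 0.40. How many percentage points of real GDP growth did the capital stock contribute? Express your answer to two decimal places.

Contribution = share × growth = 0.4 × 6.57 = 2.628 pp.

2.63 percentage points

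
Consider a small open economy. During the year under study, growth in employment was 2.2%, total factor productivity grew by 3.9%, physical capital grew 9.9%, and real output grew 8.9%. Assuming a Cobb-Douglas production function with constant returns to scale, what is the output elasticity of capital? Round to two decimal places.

The output elasticity of capital is 0.36.

gY = gA + α·gK + (1−α)·gL, so gY − gA − gL = α(gK − gL).
8.9 − 3.9 − 2.2 = α × (9.9 − 2.2).
2.8 = 7.7 α, so α = 0.3636.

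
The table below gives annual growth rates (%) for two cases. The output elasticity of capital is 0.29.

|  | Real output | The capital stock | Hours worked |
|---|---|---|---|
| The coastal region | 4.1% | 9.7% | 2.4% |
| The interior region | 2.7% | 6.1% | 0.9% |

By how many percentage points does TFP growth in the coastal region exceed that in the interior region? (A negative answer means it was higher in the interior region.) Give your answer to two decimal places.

Labor's share = 1 − 0.29 = 0.71.
The coastal region: TFP = 4.1 − 2.813 − 1.704 = -0.417%.
The interior region: TFP = 2.7 − 1.769 − 0.639 = 0.292%.
Difference = -0.417 − (0.292) = -0.709 pp.

-0.71 percentage points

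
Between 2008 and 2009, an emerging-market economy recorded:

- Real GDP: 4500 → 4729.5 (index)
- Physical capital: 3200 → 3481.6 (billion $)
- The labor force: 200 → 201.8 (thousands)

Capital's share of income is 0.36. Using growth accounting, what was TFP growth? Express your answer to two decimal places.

Real GDP growth = (4729.5 − 4500) / 4500 = 5.1%.
Physical capital growth = (3481.6 − 3200) / 3200 = 8.8%.
The labor force growth = (201.8 − 200) / 200 = 0.9%.
Labor's share = 1 − 0.36 = 0.64.
Physical capital: 0.36 × 8.8 = 3.168 pp.
The labor force: 0.64 × 0.9 = 0.576 pp.
TFP growth = 5.1 − 3.744 = 1.356%.

1.36%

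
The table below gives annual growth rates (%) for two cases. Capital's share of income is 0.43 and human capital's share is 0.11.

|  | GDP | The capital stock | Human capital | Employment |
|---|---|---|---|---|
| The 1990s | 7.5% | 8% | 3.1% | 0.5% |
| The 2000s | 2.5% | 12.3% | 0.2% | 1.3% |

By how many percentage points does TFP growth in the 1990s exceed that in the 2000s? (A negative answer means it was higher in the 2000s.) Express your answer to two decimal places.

6.90 percentage points

Labor's share = 1 − 0.43 − 0.11 = 0.46.
The 1990s: TFP = 7.5 − 3.44 − 0.341 − 0.23 = 3.489%.
The 2000s: TFP = 2.5 − 5.289 − 0.022 − 0.598 = -3.409%.
Difference = 3.489 − (-3.409) = 6.898 pp.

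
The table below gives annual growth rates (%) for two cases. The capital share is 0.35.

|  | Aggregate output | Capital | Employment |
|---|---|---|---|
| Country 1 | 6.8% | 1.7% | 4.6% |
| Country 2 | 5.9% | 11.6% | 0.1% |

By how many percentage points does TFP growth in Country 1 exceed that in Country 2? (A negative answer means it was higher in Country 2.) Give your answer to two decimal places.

1.44 percentage points

Labor's share = 1 − 0.35 = 0.65.
Country 1: TFP = 6.8 − 0.595 − 2.99 = 3.215%.
Country 2: TFP = 5.9 − 4.06 − 0.065 = 1.775%.
Difference = 3.215 − (1.775) = 1.44 pp.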